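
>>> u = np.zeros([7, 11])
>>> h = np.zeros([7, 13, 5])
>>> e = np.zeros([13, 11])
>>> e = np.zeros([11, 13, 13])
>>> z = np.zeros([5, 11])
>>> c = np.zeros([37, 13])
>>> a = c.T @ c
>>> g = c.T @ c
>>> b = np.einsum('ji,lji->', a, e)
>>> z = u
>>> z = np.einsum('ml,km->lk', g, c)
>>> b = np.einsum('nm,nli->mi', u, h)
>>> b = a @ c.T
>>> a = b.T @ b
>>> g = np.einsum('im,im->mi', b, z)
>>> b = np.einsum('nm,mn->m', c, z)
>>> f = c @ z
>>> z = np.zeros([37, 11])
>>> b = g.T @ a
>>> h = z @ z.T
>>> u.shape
(7, 11)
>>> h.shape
(37, 37)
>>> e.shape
(11, 13, 13)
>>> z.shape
(37, 11)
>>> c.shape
(37, 13)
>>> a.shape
(37, 37)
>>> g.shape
(37, 13)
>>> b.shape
(13, 37)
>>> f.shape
(37, 37)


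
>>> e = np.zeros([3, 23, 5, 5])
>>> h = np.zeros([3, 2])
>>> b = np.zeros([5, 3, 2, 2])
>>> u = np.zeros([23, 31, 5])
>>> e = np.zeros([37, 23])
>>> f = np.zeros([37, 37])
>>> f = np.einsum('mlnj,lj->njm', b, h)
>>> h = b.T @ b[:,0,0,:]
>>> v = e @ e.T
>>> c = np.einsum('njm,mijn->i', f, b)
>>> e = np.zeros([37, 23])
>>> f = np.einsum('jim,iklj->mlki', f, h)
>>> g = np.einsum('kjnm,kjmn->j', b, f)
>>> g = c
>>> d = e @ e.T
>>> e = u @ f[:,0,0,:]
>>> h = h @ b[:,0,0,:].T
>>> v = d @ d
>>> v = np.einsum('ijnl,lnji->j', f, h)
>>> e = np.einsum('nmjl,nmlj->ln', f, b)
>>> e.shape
(2, 5)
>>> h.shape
(2, 2, 3, 5)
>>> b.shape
(5, 3, 2, 2)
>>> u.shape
(23, 31, 5)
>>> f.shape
(5, 3, 2, 2)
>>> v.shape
(3,)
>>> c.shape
(3,)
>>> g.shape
(3,)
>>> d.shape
(37, 37)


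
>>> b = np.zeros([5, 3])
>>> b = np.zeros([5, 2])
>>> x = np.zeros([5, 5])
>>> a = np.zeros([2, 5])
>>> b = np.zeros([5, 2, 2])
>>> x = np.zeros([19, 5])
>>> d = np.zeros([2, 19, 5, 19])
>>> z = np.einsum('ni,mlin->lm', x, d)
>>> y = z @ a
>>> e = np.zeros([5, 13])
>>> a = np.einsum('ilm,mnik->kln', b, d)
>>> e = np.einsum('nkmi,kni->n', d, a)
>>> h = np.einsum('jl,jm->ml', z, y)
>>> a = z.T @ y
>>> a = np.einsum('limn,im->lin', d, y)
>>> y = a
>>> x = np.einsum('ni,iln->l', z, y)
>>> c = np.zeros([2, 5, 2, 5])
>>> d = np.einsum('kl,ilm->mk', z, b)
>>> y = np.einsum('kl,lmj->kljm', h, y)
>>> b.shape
(5, 2, 2)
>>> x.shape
(19,)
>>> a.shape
(2, 19, 19)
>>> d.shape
(2, 19)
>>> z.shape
(19, 2)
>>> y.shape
(5, 2, 19, 19)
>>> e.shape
(2,)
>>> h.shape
(5, 2)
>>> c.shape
(2, 5, 2, 5)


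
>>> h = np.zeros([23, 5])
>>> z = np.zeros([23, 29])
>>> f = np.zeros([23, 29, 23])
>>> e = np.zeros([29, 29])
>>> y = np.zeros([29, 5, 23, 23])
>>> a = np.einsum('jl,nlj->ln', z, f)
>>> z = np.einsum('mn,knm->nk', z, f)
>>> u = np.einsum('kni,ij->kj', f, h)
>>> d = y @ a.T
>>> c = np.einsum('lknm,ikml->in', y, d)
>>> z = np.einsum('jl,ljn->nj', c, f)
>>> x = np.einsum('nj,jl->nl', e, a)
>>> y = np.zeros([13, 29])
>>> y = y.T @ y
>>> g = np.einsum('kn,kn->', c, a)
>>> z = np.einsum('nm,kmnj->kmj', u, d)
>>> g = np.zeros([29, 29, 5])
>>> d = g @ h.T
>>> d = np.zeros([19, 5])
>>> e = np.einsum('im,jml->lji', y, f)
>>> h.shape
(23, 5)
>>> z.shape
(29, 5, 29)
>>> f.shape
(23, 29, 23)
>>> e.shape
(23, 23, 29)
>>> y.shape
(29, 29)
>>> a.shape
(29, 23)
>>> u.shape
(23, 5)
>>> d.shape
(19, 5)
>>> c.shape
(29, 23)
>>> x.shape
(29, 23)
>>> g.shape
(29, 29, 5)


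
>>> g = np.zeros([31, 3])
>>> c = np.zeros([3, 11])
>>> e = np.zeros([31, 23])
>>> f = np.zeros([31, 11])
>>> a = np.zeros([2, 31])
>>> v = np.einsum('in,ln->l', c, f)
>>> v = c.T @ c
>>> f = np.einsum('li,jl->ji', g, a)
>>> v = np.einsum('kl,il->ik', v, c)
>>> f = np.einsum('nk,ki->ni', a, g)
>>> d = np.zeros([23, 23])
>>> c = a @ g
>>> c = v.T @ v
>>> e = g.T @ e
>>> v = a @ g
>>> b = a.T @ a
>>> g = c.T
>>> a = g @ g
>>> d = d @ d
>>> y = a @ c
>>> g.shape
(11, 11)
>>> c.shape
(11, 11)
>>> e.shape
(3, 23)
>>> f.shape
(2, 3)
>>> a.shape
(11, 11)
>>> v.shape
(2, 3)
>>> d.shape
(23, 23)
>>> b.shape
(31, 31)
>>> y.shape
(11, 11)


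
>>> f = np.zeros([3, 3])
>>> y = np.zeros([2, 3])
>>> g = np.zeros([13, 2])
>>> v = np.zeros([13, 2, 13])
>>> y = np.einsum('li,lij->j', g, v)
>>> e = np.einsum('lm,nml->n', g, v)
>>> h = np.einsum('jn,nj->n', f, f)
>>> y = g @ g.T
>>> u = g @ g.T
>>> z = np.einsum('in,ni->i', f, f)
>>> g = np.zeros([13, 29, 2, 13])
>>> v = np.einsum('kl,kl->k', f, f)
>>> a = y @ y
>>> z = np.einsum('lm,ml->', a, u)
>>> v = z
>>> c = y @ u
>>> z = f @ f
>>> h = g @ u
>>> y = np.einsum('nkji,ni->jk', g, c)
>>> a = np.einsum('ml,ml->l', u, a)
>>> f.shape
(3, 3)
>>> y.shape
(2, 29)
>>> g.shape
(13, 29, 2, 13)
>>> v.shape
()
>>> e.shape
(13,)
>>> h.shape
(13, 29, 2, 13)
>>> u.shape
(13, 13)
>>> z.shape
(3, 3)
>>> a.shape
(13,)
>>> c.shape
(13, 13)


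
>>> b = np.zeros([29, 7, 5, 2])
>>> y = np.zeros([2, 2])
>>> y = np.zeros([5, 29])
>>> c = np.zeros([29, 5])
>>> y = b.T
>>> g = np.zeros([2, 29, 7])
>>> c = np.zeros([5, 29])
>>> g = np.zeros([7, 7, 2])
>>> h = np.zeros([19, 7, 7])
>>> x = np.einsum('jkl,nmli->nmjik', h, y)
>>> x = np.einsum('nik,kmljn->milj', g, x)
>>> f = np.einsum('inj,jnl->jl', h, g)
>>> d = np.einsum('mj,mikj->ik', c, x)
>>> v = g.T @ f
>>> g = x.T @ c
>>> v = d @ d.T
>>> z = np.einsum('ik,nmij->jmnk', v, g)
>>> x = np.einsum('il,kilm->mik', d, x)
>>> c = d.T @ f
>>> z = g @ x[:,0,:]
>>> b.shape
(29, 7, 5, 2)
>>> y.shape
(2, 5, 7, 29)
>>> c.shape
(19, 2)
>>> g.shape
(29, 19, 7, 29)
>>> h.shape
(19, 7, 7)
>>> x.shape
(29, 7, 5)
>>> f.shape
(7, 2)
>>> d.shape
(7, 19)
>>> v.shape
(7, 7)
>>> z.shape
(29, 19, 7, 5)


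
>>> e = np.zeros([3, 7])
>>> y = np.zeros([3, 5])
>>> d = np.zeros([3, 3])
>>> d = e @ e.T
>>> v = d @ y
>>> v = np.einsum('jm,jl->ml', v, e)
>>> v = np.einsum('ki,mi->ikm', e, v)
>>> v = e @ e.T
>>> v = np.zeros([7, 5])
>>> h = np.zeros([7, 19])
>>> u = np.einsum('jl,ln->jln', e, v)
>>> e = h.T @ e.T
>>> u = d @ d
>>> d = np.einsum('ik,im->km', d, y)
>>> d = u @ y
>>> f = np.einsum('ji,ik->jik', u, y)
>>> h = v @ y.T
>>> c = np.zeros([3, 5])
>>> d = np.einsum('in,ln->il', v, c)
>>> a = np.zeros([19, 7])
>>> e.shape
(19, 3)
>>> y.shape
(3, 5)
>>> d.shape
(7, 3)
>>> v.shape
(7, 5)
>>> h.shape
(7, 3)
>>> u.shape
(3, 3)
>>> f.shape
(3, 3, 5)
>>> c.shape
(3, 5)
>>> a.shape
(19, 7)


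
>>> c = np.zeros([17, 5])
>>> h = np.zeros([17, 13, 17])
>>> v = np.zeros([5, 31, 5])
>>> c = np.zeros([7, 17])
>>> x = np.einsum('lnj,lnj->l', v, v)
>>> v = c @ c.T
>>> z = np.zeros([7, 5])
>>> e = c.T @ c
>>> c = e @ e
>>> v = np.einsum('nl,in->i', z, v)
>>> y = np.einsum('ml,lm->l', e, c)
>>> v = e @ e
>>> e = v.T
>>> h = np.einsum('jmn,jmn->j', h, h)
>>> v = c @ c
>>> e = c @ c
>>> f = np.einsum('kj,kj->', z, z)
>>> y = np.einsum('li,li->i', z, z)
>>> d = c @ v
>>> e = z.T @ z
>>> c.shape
(17, 17)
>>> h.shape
(17,)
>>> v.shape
(17, 17)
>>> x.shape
(5,)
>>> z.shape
(7, 5)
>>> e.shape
(5, 5)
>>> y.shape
(5,)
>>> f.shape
()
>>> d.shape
(17, 17)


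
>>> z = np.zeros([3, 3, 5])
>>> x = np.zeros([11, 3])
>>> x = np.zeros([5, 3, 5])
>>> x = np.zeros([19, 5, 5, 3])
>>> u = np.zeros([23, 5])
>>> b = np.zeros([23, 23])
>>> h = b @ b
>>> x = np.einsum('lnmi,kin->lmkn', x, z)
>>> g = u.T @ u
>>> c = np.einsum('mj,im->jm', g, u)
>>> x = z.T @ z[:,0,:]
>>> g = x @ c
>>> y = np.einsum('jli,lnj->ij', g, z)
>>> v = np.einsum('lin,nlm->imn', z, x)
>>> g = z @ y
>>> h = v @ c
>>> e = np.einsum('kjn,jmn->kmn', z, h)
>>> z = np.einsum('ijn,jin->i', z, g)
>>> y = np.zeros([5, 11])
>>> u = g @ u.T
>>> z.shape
(3,)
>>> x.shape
(5, 3, 5)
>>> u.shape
(3, 3, 23)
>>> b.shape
(23, 23)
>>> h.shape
(3, 5, 5)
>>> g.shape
(3, 3, 5)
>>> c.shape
(5, 5)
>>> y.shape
(5, 11)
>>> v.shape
(3, 5, 5)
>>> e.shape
(3, 5, 5)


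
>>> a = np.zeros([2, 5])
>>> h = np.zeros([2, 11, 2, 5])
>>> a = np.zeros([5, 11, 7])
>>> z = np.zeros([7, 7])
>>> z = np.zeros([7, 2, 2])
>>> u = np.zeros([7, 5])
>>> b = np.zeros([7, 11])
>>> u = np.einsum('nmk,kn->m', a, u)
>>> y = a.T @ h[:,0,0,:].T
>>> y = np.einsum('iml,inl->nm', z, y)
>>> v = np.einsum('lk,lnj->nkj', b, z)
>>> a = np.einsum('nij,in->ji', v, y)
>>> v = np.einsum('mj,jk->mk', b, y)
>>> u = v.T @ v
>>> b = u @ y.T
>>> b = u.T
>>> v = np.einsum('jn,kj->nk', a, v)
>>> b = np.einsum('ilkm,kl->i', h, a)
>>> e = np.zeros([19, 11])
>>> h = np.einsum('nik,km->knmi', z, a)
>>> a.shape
(2, 11)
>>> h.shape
(2, 7, 11, 2)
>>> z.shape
(7, 2, 2)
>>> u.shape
(2, 2)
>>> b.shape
(2,)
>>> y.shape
(11, 2)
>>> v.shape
(11, 7)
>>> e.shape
(19, 11)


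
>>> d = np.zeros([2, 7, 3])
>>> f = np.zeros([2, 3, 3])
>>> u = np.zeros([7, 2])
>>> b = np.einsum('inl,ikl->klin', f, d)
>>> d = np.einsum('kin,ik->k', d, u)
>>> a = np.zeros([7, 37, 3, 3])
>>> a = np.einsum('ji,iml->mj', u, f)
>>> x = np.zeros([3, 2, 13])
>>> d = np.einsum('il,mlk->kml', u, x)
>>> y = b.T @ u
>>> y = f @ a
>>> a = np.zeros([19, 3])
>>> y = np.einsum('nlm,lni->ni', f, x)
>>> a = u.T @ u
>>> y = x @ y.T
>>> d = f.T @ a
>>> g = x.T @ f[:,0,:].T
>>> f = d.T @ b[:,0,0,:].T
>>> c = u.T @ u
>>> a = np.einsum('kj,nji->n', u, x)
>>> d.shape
(3, 3, 2)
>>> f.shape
(2, 3, 7)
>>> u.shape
(7, 2)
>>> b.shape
(7, 3, 2, 3)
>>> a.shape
(3,)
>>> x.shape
(3, 2, 13)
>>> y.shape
(3, 2, 2)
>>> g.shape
(13, 2, 2)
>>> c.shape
(2, 2)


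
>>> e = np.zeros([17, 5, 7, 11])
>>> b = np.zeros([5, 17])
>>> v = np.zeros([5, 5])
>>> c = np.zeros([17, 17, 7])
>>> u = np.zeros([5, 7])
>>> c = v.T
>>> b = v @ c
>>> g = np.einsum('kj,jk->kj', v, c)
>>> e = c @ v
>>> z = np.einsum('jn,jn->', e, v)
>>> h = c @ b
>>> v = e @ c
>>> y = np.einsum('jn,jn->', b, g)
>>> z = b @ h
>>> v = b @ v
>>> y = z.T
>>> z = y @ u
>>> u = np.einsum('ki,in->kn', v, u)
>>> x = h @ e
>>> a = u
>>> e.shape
(5, 5)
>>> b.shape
(5, 5)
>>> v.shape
(5, 5)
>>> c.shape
(5, 5)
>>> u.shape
(5, 7)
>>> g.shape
(5, 5)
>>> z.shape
(5, 7)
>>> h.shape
(5, 5)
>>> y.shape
(5, 5)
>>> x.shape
(5, 5)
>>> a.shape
(5, 7)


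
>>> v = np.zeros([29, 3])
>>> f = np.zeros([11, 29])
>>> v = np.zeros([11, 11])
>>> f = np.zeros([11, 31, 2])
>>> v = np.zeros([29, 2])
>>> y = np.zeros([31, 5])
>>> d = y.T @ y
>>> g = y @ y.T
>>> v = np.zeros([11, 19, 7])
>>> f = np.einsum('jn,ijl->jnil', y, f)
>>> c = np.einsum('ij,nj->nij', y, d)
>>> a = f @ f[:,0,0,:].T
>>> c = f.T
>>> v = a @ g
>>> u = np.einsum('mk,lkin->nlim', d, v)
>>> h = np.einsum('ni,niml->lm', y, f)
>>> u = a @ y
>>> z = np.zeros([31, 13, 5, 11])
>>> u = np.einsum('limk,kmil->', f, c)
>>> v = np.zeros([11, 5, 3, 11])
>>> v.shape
(11, 5, 3, 11)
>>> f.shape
(31, 5, 11, 2)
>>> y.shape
(31, 5)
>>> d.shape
(5, 5)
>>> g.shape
(31, 31)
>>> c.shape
(2, 11, 5, 31)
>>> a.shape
(31, 5, 11, 31)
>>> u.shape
()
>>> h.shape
(2, 11)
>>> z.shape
(31, 13, 5, 11)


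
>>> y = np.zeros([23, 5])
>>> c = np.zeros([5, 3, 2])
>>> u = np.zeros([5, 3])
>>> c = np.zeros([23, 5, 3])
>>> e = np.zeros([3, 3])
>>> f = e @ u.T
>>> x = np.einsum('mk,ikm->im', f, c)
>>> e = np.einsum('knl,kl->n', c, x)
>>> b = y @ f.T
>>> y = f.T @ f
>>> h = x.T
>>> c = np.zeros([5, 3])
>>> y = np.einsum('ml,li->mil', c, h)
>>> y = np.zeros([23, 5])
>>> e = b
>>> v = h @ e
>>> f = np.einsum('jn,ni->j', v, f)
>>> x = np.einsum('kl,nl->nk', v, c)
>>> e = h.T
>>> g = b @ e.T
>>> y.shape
(23, 5)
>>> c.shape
(5, 3)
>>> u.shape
(5, 3)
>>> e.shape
(23, 3)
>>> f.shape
(3,)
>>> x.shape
(5, 3)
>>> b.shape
(23, 3)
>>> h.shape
(3, 23)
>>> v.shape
(3, 3)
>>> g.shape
(23, 23)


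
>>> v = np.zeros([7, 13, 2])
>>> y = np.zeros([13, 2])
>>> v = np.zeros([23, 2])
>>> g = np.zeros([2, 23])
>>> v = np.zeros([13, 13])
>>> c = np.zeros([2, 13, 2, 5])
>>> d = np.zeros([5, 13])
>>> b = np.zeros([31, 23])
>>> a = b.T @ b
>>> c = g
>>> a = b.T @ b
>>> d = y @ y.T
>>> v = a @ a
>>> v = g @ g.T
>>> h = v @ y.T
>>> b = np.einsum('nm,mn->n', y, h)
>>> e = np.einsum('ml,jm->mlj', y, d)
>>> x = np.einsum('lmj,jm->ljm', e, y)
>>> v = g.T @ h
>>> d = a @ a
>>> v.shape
(23, 13)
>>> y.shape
(13, 2)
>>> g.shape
(2, 23)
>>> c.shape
(2, 23)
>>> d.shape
(23, 23)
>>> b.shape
(13,)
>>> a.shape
(23, 23)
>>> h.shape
(2, 13)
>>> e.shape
(13, 2, 13)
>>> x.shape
(13, 13, 2)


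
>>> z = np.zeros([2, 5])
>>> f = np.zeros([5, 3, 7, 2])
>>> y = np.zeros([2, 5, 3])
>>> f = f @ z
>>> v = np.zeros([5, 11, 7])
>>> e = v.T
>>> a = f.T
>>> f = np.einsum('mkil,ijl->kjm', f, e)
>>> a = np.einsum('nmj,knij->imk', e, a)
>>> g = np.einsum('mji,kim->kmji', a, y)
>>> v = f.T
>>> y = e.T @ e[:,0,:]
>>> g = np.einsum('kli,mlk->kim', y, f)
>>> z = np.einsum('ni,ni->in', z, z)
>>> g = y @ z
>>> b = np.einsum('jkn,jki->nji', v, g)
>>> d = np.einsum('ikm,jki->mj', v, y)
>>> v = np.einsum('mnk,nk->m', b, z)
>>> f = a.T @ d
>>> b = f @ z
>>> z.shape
(5, 2)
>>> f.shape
(5, 11, 5)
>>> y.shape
(5, 11, 5)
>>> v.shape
(3,)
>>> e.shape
(7, 11, 5)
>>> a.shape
(3, 11, 5)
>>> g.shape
(5, 11, 2)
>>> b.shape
(5, 11, 2)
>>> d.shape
(3, 5)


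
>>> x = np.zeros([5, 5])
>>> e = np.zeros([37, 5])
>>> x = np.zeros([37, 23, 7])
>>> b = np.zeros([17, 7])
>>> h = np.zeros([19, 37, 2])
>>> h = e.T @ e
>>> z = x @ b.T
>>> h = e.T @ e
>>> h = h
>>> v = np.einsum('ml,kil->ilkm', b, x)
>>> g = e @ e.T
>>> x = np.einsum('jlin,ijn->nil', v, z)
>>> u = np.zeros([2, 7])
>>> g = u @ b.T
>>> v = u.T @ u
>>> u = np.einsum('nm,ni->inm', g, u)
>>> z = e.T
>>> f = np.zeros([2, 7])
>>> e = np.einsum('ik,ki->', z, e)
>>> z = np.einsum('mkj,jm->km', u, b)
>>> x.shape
(17, 37, 7)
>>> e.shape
()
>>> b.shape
(17, 7)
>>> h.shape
(5, 5)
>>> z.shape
(2, 7)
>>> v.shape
(7, 7)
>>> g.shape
(2, 17)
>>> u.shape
(7, 2, 17)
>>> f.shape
(2, 7)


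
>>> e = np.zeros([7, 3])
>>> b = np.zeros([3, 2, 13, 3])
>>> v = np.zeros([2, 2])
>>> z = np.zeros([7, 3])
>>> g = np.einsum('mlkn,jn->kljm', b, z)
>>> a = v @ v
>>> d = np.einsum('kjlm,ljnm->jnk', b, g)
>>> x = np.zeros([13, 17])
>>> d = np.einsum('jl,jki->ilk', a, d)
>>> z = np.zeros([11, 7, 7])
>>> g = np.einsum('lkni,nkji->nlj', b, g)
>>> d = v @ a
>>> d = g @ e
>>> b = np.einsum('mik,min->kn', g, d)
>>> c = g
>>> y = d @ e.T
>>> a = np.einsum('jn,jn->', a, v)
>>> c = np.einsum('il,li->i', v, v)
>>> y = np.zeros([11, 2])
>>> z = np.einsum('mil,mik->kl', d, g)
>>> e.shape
(7, 3)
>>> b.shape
(7, 3)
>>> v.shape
(2, 2)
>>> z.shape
(7, 3)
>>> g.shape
(13, 3, 7)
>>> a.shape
()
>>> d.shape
(13, 3, 3)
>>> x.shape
(13, 17)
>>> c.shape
(2,)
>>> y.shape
(11, 2)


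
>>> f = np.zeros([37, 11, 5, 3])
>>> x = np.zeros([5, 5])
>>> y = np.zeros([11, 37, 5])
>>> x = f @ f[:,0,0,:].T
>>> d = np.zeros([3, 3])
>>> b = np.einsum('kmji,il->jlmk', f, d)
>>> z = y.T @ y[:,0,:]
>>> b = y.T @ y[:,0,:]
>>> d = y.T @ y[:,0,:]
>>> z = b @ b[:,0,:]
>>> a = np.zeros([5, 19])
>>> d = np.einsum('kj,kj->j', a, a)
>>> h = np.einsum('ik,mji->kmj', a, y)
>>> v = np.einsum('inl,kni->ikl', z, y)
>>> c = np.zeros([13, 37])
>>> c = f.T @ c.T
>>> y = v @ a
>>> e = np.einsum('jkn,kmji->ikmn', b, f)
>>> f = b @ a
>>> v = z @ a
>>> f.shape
(5, 37, 19)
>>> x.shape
(37, 11, 5, 37)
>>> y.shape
(5, 11, 19)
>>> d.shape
(19,)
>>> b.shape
(5, 37, 5)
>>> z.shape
(5, 37, 5)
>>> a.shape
(5, 19)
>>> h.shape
(19, 11, 37)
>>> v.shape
(5, 37, 19)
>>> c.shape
(3, 5, 11, 13)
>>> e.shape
(3, 37, 11, 5)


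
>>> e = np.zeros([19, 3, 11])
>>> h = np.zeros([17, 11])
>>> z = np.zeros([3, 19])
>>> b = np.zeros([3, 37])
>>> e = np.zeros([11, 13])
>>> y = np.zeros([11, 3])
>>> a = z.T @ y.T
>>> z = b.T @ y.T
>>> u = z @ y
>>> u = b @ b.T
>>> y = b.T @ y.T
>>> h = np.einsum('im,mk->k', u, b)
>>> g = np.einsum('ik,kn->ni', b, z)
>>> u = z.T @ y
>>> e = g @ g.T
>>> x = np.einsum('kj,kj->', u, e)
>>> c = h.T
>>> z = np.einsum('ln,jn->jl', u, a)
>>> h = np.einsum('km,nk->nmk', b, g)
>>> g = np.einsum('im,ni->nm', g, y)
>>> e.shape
(11, 11)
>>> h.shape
(11, 37, 3)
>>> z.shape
(19, 11)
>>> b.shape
(3, 37)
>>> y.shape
(37, 11)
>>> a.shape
(19, 11)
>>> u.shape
(11, 11)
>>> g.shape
(37, 3)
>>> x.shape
()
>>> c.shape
(37,)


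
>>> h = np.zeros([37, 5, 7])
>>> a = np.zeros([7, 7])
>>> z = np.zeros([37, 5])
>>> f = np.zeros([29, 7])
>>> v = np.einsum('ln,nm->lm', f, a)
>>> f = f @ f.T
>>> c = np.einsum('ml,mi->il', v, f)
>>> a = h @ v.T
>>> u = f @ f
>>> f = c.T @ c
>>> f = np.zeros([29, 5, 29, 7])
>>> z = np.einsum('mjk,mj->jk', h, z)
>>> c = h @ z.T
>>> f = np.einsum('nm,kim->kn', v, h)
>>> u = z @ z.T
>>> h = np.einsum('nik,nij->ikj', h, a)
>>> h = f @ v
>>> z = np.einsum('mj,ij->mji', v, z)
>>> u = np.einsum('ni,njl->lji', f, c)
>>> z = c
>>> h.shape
(37, 7)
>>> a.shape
(37, 5, 29)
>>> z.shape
(37, 5, 5)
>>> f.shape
(37, 29)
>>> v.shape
(29, 7)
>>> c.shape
(37, 5, 5)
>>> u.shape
(5, 5, 29)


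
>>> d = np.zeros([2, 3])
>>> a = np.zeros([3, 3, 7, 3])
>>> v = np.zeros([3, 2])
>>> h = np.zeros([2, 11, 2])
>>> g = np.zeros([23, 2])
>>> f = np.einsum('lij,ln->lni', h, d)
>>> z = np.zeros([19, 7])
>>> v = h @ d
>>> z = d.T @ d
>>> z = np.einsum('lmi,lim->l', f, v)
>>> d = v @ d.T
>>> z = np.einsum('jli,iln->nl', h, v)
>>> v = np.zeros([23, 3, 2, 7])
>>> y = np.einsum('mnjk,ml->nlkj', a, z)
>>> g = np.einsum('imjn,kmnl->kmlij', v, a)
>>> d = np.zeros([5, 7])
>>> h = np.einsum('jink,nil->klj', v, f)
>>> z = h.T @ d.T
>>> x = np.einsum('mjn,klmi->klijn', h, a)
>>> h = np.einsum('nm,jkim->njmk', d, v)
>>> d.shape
(5, 7)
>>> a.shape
(3, 3, 7, 3)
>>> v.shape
(23, 3, 2, 7)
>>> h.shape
(5, 23, 7, 3)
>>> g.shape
(3, 3, 3, 23, 2)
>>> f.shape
(2, 3, 11)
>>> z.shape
(23, 11, 5)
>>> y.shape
(3, 11, 3, 7)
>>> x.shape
(3, 3, 3, 11, 23)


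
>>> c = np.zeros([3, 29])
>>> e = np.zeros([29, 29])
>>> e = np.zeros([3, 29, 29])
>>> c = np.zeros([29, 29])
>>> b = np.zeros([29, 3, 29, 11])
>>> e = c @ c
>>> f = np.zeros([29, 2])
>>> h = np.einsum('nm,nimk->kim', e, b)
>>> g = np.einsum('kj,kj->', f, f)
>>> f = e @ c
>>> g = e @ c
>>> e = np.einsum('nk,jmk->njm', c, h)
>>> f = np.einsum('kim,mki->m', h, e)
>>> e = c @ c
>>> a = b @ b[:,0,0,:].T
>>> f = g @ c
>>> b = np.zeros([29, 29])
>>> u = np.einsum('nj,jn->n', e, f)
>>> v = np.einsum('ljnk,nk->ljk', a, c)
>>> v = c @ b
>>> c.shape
(29, 29)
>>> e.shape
(29, 29)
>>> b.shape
(29, 29)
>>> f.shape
(29, 29)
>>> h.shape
(11, 3, 29)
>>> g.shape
(29, 29)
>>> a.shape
(29, 3, 29, 29)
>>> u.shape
(29,)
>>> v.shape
(29, 29)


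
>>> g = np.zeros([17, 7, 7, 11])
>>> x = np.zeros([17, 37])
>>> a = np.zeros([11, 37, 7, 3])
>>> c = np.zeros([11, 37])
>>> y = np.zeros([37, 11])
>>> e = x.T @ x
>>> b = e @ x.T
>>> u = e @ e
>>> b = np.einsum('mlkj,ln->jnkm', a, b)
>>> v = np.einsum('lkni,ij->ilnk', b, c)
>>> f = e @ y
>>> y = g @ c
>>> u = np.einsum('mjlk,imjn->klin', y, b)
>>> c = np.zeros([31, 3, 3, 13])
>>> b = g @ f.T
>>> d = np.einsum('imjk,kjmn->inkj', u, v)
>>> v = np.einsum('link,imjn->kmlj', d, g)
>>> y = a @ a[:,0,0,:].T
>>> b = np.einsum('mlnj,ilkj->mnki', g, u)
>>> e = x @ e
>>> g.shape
(17, 7, 7, 11)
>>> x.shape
(17, 37)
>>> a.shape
(11, 37, 7, 3)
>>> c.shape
(31, 3, 3, 13)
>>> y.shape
(11, 37, 7, 11)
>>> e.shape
(17, 37)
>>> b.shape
(17, 7, 3, 37)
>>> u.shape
(37, 7, 3, 11)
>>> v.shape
(3, 7, 37, 7)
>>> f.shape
(37, 11)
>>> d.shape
(37, 17, 11, 3)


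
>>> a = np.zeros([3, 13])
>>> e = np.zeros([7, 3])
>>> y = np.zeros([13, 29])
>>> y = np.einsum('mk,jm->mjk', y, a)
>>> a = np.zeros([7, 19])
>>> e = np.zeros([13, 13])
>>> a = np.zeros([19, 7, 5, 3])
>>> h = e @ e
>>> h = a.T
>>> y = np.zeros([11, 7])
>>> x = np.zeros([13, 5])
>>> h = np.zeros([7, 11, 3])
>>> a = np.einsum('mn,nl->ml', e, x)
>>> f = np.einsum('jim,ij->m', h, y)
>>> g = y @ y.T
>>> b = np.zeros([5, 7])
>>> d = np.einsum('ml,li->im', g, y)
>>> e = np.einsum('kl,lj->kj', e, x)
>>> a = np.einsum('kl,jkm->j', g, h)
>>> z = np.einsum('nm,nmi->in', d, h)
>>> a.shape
(7,)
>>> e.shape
(13, 5)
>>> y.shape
(11, 7)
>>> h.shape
(7, 11, 3)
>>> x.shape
(13, 5)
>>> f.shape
(3,)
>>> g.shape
(11, 11)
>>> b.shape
(5, 7)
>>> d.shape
(7, 11)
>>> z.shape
(3, 7)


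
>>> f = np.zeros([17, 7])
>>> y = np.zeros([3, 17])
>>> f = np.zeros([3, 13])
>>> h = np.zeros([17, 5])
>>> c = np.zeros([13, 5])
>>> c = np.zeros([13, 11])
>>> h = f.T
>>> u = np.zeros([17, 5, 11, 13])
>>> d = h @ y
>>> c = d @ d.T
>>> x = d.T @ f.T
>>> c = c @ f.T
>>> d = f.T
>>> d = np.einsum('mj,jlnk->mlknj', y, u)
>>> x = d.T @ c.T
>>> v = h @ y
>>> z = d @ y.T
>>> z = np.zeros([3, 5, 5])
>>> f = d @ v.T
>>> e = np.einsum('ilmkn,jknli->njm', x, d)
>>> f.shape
(3, 5, 13, 11, 13)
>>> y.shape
(3, 17)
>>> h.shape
(13, 3)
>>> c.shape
(13, 3)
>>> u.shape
(17, 5, 11, 13)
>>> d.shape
(3, 5, 13, 11, 17)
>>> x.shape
(17, 11, 13, 5, 13)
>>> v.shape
(13, 17)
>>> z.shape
(3, 5, 5)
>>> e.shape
(13, 3, 13)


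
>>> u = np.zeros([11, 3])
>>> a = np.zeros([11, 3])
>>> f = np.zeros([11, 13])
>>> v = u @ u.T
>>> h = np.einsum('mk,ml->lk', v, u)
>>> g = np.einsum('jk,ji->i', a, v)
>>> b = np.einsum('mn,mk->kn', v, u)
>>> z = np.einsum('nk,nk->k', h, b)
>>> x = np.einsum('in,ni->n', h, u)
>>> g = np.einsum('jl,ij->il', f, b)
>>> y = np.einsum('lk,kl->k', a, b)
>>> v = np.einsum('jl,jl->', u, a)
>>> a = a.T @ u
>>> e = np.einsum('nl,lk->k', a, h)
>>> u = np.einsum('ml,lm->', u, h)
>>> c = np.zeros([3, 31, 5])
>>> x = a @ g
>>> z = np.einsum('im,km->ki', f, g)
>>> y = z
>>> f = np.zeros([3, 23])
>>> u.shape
()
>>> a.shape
(3, 3)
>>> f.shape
(3, 23)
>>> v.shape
()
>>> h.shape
(3, 11)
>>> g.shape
(3, 13)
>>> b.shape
(3, 11)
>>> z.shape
(3, 11)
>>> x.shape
(3, 13)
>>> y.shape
(3, 11)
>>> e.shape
(11,)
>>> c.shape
(3, 31, 5)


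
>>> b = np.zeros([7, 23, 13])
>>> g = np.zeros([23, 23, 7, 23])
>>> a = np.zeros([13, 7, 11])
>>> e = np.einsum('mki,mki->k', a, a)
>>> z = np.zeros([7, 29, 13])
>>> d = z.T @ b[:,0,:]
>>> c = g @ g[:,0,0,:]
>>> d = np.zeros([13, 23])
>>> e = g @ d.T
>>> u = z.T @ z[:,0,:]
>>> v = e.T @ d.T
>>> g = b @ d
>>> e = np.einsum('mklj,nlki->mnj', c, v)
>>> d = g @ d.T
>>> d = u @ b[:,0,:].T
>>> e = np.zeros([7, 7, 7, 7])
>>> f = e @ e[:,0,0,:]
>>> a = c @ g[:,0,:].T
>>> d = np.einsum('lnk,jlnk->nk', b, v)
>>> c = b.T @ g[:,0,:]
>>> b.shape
(7, 23, 13)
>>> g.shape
(7, 23, 23)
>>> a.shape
(23, 23, 7, 7)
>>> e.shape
(7, 7, 7, 7)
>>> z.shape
(7, 29, 13)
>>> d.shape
(23, 13)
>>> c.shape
(13, 23, 23)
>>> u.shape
(13, 29, 13)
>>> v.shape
(13, 7, 23, 13)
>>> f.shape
(7, 7, 7, 7)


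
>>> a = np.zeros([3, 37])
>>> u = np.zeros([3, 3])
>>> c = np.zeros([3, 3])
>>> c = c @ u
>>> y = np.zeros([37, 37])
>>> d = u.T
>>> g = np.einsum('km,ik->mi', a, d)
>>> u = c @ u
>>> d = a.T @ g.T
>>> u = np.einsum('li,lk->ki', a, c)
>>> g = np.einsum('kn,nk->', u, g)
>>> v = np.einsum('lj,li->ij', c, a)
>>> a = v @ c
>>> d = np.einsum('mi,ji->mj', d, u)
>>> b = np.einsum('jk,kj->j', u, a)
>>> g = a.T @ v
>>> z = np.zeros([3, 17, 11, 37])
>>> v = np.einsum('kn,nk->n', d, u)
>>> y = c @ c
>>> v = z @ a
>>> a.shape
(37, 3)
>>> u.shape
(3, 37)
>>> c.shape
(3, 3)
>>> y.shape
(3, 3)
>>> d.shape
(37, 3)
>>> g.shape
(3, 3)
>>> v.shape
(3, 17, 11, 3)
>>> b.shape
(3,)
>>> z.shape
(3, 17, 11, 37)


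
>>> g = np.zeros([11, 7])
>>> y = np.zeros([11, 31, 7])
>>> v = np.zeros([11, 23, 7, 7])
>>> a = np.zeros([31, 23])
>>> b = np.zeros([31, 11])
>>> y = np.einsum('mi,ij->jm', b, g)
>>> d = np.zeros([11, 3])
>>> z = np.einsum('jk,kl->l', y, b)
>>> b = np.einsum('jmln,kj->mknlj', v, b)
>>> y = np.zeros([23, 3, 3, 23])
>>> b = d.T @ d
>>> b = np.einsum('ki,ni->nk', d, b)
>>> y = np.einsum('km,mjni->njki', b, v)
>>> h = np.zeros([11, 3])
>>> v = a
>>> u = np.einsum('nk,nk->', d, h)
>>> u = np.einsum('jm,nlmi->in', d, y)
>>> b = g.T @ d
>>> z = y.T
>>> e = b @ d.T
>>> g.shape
(11, 7)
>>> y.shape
(7, 23, 3, 7)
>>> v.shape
(31, 23)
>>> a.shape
(31, 23)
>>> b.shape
(7, 3)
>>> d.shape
(11, 3)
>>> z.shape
(7, 3, 23, 7)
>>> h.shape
(11, 3)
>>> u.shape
(7, 7)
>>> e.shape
(7, 11)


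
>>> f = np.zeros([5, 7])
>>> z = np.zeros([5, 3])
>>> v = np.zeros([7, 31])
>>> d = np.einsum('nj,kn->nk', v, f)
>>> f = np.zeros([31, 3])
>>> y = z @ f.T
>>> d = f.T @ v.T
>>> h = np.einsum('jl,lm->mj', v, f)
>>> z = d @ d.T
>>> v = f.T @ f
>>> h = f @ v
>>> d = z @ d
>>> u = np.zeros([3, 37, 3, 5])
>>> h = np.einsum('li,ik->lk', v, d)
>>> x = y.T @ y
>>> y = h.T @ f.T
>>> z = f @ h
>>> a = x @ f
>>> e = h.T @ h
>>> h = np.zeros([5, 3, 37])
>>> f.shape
(31, 3)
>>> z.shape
(31, 7)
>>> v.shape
(3, 3)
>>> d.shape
(3, 7)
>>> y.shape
(7, 31)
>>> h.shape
(5, 3, 37)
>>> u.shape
(3, 37, 3, 5)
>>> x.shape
(31, 31)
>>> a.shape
(31, 3)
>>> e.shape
(7, 7)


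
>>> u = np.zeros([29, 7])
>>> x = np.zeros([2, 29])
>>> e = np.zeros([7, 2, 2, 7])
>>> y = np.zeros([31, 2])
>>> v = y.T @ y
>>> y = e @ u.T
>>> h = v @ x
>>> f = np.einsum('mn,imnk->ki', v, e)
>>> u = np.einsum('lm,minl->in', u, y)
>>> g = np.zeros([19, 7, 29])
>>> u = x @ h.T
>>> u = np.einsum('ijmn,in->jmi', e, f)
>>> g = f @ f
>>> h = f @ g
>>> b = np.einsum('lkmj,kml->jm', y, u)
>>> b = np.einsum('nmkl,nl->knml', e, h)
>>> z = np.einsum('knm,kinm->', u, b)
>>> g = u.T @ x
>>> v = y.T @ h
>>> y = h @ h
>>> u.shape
(2, 2, 7)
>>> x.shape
(2, 29)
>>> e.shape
(7, 2, 2, 7)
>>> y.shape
(7, 7)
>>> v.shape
(29, 2, 2, 7)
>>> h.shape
(7, 7)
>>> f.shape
(7, 7)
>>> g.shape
(7, 2, 29)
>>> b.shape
(2, 7, 2, 7)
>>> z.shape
()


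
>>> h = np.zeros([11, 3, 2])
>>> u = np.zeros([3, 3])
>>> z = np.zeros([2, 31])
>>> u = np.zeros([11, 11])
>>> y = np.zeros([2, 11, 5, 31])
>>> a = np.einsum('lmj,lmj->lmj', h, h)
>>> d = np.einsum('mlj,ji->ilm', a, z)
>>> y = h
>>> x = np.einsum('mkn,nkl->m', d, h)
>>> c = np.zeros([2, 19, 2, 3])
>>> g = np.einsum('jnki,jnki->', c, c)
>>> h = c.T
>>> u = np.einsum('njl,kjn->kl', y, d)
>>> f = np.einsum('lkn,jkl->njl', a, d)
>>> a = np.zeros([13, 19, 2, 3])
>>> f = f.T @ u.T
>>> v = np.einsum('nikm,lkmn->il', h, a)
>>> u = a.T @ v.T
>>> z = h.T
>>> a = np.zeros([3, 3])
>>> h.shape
(3, 2, 19, 2)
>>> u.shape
(3, 2, 19, 2)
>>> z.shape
(2, 19, 2, 3)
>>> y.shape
(11, 3, 2)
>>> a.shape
(3, 3)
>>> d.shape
(31, 3, 11)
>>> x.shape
(31,)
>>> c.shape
(2, 19, 2, 3)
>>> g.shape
()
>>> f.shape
(11, 31, 31)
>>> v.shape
(2, 13)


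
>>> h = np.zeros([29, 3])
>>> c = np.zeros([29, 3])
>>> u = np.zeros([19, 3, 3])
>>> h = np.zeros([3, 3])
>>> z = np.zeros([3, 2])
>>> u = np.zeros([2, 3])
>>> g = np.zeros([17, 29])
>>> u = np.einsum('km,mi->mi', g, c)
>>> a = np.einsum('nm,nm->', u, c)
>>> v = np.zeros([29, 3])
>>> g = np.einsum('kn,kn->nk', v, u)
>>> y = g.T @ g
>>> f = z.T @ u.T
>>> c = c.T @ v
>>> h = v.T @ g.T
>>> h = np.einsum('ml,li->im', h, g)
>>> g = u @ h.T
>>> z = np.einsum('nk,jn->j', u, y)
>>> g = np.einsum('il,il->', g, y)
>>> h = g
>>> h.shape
()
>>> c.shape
(3, 3)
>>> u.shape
(29, 3)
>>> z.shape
(29,)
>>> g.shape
()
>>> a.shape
()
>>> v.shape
(29, 3)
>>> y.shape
(29, 29)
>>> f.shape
(2, 29)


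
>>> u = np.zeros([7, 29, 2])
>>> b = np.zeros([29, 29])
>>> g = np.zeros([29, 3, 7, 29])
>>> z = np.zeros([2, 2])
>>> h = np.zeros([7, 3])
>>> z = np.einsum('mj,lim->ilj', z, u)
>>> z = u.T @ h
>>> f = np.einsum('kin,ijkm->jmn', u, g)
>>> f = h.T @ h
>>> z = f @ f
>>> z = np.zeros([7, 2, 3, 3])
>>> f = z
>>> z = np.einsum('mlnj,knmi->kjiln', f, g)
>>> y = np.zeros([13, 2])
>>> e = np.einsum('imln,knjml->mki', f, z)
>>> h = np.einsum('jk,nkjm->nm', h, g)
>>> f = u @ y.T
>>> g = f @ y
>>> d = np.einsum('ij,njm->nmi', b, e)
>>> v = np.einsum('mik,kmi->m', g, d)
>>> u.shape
(7, 29, 2)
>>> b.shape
(29, 29)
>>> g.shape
(7, 29, 2)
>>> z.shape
(29, 3, 29, 2, 3)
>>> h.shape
(29, 29)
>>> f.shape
(7, 29, 13)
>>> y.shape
(13, 2)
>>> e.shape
(2, 29, 7)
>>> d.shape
(2, 7, 29)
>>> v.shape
(7,)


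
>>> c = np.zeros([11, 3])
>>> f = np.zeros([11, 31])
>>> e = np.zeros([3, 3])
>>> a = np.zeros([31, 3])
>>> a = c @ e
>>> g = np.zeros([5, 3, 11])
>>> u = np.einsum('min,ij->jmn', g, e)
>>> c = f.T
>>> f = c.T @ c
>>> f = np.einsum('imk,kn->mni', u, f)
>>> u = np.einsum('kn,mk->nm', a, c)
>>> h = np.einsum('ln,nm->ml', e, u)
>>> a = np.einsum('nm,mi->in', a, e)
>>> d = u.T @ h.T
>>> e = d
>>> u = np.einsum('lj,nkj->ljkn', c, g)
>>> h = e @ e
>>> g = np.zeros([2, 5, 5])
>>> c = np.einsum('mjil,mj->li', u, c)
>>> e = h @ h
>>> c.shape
(5, 3)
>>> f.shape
(5, 11, 3)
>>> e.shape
(31, 31)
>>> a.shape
(3, 11)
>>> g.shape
(2, 5, 5)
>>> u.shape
(31, 11, 3, 5)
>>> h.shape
(31, 31)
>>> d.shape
(31, 31)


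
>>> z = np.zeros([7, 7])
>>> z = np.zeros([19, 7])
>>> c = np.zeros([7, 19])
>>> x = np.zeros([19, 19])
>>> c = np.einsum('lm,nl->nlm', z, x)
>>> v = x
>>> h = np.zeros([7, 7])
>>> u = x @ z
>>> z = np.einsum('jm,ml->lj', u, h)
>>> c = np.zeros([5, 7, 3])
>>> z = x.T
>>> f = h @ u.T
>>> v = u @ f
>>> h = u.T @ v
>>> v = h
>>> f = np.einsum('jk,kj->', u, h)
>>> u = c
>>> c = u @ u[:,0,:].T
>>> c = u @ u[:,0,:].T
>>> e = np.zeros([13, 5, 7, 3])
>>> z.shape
(19, 19)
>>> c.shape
(5, 7, 5)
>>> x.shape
(19, 19)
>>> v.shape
(7, 19)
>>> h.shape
(7, 19)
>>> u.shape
(5, 7, 3)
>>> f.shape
()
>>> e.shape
(13, 5, 7, 3)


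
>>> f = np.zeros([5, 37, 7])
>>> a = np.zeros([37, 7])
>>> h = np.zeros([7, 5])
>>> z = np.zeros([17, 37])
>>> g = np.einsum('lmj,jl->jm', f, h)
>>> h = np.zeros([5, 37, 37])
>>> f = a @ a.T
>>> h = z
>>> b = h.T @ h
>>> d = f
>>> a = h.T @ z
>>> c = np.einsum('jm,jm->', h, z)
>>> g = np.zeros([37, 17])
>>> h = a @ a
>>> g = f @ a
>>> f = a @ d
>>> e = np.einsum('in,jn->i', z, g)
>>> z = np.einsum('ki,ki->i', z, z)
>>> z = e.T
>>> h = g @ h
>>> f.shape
(37, 37)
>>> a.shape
(37, 37)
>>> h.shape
(37, 37)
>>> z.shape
(17,)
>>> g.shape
(37, 37)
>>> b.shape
(37, 37)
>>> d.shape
(37, 37)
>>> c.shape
()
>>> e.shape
(17,)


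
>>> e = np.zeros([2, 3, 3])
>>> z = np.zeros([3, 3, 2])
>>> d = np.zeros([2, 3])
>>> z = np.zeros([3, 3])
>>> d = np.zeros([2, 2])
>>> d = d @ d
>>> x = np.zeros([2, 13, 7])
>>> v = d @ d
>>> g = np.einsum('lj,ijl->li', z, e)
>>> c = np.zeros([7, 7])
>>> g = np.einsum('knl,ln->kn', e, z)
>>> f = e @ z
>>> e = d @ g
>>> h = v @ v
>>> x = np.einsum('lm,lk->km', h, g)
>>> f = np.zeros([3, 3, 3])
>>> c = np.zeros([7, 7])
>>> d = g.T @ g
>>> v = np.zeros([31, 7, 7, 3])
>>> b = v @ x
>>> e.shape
(2, 3)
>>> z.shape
(3, 3)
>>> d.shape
(3, 3)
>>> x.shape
(3, 2)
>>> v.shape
(31, 7, 7, 3)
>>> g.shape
(2, 3)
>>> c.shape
(7, 7)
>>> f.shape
(3, 3, 3)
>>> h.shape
(2, 2)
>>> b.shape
(31, 7, 7, 2)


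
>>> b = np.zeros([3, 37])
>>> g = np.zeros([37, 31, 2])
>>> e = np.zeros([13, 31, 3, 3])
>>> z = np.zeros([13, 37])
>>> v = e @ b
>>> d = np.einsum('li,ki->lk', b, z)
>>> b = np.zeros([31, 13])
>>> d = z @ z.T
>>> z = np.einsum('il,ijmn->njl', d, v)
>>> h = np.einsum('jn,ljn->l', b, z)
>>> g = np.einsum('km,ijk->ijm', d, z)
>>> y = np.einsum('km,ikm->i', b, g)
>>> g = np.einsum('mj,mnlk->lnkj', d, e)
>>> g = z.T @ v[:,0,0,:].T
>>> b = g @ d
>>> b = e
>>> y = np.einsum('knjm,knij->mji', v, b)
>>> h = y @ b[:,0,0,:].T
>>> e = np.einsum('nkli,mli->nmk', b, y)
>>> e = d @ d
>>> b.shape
(13, 31, 3, 3)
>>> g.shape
(13, 31, 13)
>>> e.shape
(13, 13)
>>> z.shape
(37, 31, 13)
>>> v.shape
(13, 31, 3, 37)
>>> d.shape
(13, 13)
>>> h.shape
(37, 3, 13)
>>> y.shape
(37, 3, 3)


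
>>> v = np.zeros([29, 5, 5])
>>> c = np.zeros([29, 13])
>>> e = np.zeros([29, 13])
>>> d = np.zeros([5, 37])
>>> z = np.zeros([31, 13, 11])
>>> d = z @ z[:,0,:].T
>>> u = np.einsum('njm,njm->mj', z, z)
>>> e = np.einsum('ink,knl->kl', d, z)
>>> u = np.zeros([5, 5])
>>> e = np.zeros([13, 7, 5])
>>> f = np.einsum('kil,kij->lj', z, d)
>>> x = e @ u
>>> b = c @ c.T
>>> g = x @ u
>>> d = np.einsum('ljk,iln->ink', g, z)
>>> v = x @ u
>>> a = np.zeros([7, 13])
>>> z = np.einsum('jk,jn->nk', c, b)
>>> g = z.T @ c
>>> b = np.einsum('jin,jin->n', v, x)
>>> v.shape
(13, 7, 5)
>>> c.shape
(29, 13)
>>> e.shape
(13, 7, 5)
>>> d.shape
(31, 11, 5)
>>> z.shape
(29, 13)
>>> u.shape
(5, 5)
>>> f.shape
(11, 31)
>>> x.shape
(13, 7, 5)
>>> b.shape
(5,)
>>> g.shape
(13, 13)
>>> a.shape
(7, 13)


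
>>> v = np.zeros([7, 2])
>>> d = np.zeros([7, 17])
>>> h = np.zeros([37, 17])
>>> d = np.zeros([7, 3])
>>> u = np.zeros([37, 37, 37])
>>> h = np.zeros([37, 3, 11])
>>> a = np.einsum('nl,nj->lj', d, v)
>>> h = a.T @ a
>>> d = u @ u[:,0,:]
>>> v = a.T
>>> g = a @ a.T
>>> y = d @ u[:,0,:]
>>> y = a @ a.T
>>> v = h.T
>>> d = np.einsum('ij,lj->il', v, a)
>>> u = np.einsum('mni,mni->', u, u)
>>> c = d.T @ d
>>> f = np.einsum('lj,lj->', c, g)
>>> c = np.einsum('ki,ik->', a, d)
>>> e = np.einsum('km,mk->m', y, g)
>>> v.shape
(2, 2)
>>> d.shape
(2, 3)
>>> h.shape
(2, 2)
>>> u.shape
()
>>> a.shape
(3, 2)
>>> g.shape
(3, 3)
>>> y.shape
(3, 3)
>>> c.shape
()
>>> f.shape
()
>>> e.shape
(3,)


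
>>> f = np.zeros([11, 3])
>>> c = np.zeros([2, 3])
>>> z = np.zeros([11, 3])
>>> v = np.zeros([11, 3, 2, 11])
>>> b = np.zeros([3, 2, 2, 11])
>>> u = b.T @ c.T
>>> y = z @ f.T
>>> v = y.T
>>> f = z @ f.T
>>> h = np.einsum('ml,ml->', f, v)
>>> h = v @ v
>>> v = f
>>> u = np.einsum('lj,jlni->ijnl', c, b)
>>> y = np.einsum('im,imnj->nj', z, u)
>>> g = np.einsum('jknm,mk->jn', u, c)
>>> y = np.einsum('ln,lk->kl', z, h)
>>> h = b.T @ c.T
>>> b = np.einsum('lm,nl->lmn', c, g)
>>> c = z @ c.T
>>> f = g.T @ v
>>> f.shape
(2, 11)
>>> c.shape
(11, 2)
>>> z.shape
(11, 3)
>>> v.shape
(11, 11)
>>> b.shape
(2, 3, 11)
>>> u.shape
(11, 3, 2, 2)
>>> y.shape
(11, 11)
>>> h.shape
(11, 2, 2, 2)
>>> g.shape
(11, 2)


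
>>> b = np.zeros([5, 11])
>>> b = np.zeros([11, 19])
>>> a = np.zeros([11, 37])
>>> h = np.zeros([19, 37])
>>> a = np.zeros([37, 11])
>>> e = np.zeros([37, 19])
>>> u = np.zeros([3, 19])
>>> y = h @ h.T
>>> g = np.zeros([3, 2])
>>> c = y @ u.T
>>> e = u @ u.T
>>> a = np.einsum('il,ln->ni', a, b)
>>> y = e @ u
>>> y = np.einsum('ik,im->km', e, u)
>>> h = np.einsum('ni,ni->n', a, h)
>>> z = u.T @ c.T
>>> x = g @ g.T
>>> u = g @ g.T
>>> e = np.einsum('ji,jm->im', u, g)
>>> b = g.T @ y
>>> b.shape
(2, 19)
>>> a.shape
(19, 37)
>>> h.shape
(19,)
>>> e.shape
(3, 2)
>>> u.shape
(3, 3)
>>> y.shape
(3, 19)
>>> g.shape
(3, 2)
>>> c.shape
(19, 3)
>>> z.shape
(19, 19)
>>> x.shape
(3, 3)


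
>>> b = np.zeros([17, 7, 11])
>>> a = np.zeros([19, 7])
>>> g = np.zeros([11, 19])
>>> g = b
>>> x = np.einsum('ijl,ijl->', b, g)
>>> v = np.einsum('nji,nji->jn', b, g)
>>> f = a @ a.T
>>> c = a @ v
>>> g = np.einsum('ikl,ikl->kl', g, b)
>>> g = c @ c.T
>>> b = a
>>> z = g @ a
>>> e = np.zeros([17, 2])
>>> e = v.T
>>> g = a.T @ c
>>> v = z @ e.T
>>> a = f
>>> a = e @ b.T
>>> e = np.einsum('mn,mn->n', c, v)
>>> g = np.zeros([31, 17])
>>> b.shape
(19, 7)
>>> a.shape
(17, 19)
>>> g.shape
(31, 17)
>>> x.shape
()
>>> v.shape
(19, 17)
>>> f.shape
(19, 19)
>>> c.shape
(19, 17)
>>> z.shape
(19, 7)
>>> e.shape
(17,)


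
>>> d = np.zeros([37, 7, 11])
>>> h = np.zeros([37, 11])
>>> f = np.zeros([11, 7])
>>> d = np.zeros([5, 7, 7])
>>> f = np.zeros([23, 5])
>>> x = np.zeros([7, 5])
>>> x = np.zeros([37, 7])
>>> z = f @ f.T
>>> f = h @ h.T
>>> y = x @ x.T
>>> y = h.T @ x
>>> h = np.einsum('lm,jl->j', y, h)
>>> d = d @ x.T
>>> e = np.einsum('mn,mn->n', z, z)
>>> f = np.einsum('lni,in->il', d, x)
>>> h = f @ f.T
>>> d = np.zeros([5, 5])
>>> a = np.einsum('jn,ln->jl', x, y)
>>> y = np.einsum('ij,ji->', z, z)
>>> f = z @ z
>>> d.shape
(5, 5)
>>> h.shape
(37, 37)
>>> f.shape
(23, 23)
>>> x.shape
(37, 7)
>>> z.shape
(23, 23)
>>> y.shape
()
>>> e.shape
(23,)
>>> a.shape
(37, 11)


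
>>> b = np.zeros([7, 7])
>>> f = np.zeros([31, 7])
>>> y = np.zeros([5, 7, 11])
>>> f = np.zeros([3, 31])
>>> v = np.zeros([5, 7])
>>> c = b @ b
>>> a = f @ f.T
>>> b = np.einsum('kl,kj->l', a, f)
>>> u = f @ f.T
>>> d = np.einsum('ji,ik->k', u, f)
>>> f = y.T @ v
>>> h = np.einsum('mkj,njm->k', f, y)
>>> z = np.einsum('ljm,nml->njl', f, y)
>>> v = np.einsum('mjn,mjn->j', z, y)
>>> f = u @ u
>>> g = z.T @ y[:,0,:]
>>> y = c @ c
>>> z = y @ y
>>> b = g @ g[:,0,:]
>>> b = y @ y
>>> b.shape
(7, 7)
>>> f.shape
(3, 3)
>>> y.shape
(7, 7)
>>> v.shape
(7,)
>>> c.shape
(7, 7)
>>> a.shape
(3, 3)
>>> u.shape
(3, 3)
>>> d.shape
(31,)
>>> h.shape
(7,)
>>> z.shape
(7, 7)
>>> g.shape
(11, 7, 11)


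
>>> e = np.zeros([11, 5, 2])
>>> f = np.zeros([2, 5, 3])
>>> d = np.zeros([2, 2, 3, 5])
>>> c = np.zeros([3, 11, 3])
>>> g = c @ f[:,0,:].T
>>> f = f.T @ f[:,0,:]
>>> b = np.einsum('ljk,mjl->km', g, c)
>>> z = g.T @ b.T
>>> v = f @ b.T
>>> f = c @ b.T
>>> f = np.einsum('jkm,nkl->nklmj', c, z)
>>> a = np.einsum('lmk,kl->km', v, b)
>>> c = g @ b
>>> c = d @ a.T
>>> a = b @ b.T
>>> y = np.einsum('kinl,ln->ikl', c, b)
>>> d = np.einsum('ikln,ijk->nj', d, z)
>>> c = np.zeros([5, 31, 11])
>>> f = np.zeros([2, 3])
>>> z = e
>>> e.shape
(11, 5, 2)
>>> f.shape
(2, 3)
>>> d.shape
(5, 11)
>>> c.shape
(5, 31, 11)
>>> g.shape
(3, 11, 2)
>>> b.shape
(2, 3)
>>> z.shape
(11, 5, 2)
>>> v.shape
(3, 5, 2)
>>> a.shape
(2, 2)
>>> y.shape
(2, 2, 2)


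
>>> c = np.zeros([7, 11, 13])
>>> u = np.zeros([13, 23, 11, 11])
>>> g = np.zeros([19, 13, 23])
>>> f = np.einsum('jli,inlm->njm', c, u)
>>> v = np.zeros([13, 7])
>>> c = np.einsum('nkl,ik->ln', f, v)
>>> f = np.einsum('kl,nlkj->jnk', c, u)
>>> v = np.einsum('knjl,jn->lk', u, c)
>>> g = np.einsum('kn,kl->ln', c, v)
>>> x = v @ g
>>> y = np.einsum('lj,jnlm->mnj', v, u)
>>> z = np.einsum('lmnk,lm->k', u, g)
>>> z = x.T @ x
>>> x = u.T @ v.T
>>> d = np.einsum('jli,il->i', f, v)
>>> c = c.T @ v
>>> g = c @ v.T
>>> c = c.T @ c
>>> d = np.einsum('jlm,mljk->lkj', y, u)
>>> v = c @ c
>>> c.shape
(13, 13)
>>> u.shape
(13, 23, 11, 11)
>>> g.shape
(23, 11)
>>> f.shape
(11, 13, 11)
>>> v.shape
(13, 13)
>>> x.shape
(11, 11, 23, 11)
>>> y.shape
(11, 23, 13)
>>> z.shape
(23, 23)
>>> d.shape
(23, 11, 11)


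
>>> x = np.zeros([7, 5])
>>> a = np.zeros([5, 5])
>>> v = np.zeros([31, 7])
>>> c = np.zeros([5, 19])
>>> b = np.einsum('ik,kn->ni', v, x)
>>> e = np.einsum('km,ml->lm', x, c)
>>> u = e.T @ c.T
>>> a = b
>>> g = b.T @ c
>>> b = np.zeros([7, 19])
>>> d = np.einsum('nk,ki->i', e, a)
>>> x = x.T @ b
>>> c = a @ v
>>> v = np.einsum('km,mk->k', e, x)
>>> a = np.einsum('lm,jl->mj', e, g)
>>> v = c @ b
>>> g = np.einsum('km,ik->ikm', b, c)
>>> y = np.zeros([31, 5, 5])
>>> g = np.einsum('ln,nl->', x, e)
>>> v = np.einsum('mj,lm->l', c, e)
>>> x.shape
(5, 19)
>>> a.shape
(5, 31)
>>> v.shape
(19,)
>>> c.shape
(5, 7)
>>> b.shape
(7, 19)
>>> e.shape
(19, 5)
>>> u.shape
(5, 5)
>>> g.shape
()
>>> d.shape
(31,)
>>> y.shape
(31, 5, 5)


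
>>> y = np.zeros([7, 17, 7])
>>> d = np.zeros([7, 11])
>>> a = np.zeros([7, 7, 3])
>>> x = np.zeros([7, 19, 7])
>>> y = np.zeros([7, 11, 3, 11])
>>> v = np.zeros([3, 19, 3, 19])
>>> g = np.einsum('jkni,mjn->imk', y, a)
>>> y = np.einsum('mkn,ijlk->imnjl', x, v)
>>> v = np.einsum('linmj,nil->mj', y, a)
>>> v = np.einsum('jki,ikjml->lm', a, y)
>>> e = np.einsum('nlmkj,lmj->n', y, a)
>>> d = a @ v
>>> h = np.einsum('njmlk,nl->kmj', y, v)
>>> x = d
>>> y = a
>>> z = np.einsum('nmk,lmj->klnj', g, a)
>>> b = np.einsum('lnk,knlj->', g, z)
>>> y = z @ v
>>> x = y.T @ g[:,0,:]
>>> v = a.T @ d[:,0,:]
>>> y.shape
(11, 7, 11, 19)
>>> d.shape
(7, 7, 19)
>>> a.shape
(7, 7, 3)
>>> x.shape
(19, 11, 7, 11)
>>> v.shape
(3, 7, 19)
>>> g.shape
(11, 7, 11)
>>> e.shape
(3,)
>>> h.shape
(3, 7, 7)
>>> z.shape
(11, 7, 11, 3)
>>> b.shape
()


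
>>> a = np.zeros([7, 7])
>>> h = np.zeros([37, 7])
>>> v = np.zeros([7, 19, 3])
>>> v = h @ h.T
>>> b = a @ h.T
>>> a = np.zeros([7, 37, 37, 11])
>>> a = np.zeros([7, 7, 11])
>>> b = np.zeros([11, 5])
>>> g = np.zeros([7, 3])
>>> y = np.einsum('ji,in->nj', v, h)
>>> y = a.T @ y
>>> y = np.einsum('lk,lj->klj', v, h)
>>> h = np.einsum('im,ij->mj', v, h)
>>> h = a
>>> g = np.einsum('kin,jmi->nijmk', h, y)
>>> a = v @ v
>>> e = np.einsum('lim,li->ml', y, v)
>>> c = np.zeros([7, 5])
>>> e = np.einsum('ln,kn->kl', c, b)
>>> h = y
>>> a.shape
(37, 37)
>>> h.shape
(37, 37, 7)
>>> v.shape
(37, 37)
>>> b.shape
(11, 5)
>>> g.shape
(11, 7, 37, 37, 7)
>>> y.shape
(37, 37, 7)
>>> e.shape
(11, 7)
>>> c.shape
(7, 5)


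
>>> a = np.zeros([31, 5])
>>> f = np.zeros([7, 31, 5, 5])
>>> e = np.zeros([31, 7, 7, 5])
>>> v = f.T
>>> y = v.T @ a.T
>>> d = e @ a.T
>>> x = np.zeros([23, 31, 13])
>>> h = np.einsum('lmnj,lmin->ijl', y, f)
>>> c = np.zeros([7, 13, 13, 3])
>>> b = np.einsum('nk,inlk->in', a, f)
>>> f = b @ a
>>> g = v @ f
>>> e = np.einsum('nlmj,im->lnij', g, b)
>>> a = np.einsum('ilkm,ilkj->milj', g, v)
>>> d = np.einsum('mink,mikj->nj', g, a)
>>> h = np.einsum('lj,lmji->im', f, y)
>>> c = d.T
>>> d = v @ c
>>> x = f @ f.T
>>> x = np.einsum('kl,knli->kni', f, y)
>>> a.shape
(5, 5, 5, 7)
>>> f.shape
(7, 5)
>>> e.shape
(5, 5, 7, 5)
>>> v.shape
(5, 5, 31, 7)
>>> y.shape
(7, 31, 5, 31)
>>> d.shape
(5, 5, 31, 31)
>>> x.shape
(7, 31, 31)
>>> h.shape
(31, 31)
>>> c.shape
(7, 31)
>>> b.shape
(7, 31)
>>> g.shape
(5, 5, 31, 5)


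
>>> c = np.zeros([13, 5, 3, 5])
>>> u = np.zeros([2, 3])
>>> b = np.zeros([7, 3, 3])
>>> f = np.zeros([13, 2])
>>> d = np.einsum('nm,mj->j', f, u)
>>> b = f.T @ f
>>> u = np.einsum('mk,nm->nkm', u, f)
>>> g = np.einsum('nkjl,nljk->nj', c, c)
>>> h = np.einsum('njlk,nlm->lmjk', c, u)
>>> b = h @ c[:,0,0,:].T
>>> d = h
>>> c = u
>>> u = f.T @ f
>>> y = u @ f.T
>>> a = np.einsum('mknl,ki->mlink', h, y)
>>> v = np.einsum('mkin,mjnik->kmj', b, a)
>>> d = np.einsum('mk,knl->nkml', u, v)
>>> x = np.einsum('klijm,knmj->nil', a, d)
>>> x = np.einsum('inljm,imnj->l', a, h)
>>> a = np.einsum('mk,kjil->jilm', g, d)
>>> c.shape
(13, 3, 2)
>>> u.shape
(2, 2)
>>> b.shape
(3, 2, 5, 13)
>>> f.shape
(13, 2)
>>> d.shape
(3, 2, 2, 5)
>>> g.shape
(13, 3)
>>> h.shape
(3, 2, 5, 5)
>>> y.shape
(2, 13)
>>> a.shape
(2, 2, 5, 13)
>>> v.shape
(2, 3, 5)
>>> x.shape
(13,)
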